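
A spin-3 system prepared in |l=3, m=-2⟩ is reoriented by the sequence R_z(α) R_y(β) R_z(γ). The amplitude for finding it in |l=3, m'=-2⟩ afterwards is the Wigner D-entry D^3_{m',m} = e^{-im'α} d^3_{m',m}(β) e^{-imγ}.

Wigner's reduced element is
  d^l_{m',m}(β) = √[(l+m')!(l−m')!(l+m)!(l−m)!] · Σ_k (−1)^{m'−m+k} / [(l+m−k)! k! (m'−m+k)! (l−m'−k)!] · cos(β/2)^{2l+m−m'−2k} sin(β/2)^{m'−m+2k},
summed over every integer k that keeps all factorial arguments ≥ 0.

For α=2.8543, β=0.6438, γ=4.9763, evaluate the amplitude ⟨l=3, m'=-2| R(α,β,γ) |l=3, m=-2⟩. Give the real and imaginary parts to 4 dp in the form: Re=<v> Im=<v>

Re=-0.3231 Im=0.0151

Split into d^3_{-2,-2}(β=0.6438) × two z-phases.
Half-angle: c=0.948636, s=0.316370. N=√(1·120·1·120)=120.000000
The bounds max(0,m−m')=0 and min(l+m,l−m')=1 give 2 terms
  k=0: (−1)^0·120.0000/(120)·0.9486^6·0.3164^0 = +0.728782
  k=1: (−1)^1·120.0000/(24)·0.9486^4·0.3164^2 = -0.405282
d^3_{-2,-2}(0.6438) = +0.728782 -0.405282 = +0.323500
Attach z-rotation phases: D = e^{-i(-2)(2.8543)}·(+0.323500)·e^{-i(-2)(4.9763)} = -0.323146+0.015122i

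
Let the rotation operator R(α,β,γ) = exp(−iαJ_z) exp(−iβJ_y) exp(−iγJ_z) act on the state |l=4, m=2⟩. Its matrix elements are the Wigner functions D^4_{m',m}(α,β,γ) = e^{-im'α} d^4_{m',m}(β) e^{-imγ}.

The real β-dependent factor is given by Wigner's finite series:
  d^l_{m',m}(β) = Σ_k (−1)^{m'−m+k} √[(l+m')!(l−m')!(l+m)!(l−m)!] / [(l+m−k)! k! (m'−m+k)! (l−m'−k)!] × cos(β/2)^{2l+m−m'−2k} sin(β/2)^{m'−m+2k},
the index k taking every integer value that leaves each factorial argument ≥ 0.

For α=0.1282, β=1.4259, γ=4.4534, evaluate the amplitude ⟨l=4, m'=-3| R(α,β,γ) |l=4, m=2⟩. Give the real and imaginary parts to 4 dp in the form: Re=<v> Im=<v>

Split into d^4_{-3,2}(β=1.4259) × two z-phases.
Half-angle: c=0.756436, s=0.654068. N=√(1·5040·720·2)=2693.993318
Admissible k: 5..6 (factorial args all ≥0)
  k=5: (−1)^0·2693.9933/(240)·0.7564^3·0.6541^5 = +0.581589
  k=6: (−1)^1·2693.9933/(720)·0.7564^1·0.6541^7 = -0.144943
d^4_{-3,2}(1.4259) = +0.581589 -0.144943 = +0.436646
D = (+0.926949+0.375188i)·(+0.436646)·(-0.868822-0.495124i) = -0.270541-0.342735i

Re=-0.2705 Im=-0.3427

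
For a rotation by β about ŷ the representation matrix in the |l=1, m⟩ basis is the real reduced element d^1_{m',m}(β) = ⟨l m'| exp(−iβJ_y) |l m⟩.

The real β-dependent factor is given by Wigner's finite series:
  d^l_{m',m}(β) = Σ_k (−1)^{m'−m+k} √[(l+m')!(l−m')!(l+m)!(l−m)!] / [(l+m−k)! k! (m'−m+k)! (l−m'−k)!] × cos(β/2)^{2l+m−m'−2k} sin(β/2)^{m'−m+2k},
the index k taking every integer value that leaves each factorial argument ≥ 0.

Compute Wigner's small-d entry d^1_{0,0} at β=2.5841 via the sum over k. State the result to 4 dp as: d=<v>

d^1_{0,0}(β=2.5841) via Wigner's sum:
Half-angle: c=0.275151, s=0.961401. N=√(1·1·1·1)=1.000000
k: max(0,(0)−(0))=0 … min(1+(0),1−(0))=1
  k=0: (−1)^0·1.0000/(1)·0.2752^2·0.9614^0 = +0.075708
  k=1: (−1)^1·1.0000/(1)·0.2752^0·0.9614^2 = -0.924292
d^1_{0,0}(2.5841) = +0.075708 -0.924292 = -0.848584

d=-0.8486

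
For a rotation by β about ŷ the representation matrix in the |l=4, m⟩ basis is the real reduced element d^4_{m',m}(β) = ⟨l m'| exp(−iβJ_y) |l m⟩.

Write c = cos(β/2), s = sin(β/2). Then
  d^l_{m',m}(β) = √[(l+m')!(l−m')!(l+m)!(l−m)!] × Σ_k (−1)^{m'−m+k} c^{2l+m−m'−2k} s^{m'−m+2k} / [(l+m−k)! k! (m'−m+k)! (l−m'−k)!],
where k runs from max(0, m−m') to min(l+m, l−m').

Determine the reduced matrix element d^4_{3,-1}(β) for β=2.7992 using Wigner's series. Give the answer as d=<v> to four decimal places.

d=-0.2004

d^4_{3,-1}(β=2.7992) via Wigner's sum:
With c≡cos(β/2)=0.170361 and s≡sin(β/2)=0.985382, N=[5040·1·6·120]^{1/2}=1904.940944
The bounds max(0,m−m')=0 and min(l+m,l−m')=1 give 2 terms
  k=0: (−1)^4·1904.9409/(144)·0.1704^4·0.9854^4 = +0.010506
  k=1: (−1)^5·1904.9409/(240)·0.1704^2·0.9854^6 = -0.210882
d^4_{3,-1}(2.7992) = +0.010506 -0.210882 = -0.200376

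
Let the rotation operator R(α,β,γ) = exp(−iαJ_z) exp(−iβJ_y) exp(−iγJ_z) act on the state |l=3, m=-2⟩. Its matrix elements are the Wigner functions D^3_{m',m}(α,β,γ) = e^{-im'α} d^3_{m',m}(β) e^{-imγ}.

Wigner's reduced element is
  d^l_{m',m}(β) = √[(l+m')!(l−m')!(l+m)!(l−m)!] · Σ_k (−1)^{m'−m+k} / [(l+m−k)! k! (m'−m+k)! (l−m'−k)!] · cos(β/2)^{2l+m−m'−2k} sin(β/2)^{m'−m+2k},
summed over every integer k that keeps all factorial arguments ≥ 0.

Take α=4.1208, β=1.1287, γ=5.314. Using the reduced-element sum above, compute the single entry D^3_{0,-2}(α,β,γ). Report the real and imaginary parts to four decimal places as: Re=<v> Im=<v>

Split into d^3_{0,-2}(β=1.1287) × two z-phases.
c=cos(1.1287/2)=0.844936, s=sin(1.1287/2)=0.534867; N=√[6·6·1·120]=65.726707
k: max(0,(-2)−(0))=0 … min(3+(-2),3−(0))=1
  k=0: (−1)^2·65.7267/(12)·0.8449^4·0.5349^2 = +0.798634
  k=1: (−1)^3·65.7267/(12)·0.8449^2·0.5349^4 = -0.320030
d^3_{0,-2}(1.1287) = +0.798634 -0.320030 = +0.478604
Phases: e^{-i·(0)·4.1208}=+1.000000+0.000000i, e^{-i·(-2)·5.314}=-0.359353-0.933202i ⇒ D=-0.171988-0.446634i

Re=-0.1720 Im=-0.4466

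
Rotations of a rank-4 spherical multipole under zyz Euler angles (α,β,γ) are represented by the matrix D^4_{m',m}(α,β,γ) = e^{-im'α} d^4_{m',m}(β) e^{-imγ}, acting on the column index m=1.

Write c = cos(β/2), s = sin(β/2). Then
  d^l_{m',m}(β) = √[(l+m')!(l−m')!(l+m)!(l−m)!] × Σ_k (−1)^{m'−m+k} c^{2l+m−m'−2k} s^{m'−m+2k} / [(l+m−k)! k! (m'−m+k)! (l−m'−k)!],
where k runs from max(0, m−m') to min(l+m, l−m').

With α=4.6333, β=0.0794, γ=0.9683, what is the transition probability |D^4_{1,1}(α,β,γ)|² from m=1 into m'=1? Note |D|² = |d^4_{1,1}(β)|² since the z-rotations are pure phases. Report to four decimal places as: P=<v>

Split into d^4_{1,1}(β=0.0794) × two z-phases.
c=cos(0.0794/2)=0.999212, s=sin(0.0794/2)=0.039690; N=√[120·6·120·6]=720.000000
k∈{0,1,2,3} keeps every argument non-negative
  k=0: (−1)^0·720.0000/(720)·0.9992^8·0.0397^0 = +0.993714
  k=1: (−1)^1·720.0000/(48)·0.9992^6·0.0397^2 = -0.023517
  k=2: (−1)^2·720.0000/(24)·0.9992^4·0.0397^4 = +0.000074
  k=3: (−1)^3·720.0000/(72)·0.9992^2·0.0397^6 = -0.000000
d^4_{1,1}(0.0794) = +0.993714 -0.023517 +0.000074 -0.000000 = +0.970271
|D^4_{1,1}|² = |d^4_{1,1}(β)|² = (+0.970271)² = 0.941425 (the z-rotation phases have unit modulus)

P=0.9414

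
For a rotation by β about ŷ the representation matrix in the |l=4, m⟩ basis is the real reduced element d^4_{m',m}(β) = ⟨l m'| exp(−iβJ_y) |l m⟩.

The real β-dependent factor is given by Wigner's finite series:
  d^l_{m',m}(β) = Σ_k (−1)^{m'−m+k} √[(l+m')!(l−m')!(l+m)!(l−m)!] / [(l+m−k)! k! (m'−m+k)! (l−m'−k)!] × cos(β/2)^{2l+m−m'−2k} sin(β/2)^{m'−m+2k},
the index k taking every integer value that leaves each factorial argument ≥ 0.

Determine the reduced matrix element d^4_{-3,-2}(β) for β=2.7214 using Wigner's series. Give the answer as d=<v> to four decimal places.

d=-0.0041

d^4_{-3,-2}(β=2.7214) via Wigner's sum:
c=cos(2.7214/2)=0.208554, s=sin(2.7214/2)=0.978011; N=√[1·5040·2·720]=2693.993318
The bounds max(0,m−m')=1 and min(l+m,l−m')=2 give 2 terms
  k=1: (−1)^0·2693.9933/(720)·0.2086^7·0.9780^1 = +0.000063
  k=2: (−1)^1·2693.9933/(240)·0.2086^5·0.9780^3 = -0.004143
d^4_{-3,-2}(2.7214) = +0.000063 -0.004143 = -0.004080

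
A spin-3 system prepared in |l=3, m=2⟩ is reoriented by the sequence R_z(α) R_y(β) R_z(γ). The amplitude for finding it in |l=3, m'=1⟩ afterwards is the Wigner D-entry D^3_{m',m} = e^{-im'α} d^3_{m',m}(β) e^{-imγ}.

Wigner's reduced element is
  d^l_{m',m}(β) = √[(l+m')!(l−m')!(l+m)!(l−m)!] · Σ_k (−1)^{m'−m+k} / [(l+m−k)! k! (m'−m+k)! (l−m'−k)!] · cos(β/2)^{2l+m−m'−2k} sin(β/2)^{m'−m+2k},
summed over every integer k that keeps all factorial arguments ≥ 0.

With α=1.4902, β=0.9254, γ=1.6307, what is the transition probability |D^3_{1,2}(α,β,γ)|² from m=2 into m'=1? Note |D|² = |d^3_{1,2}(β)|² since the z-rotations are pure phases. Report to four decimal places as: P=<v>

Split into d^3_{1,2}(β=0.9254) × two z-phases.
Half-angle: c=0.894851, s=0.446366. N=√(24·2·120·1)=75.894664
The bounds max(0,m−m')=1 and min(l+m,l−m')=2 give 2 terms
  k=1: (−1)^0·75.8947/(24)·0.8949^5·0.4464^1 = +0.809923
  k=2: (−1)^1·75.8947/(12)·0.8949^3·0.4464^3 = -0.403046
d^3_{1,2}(0.9254) = +0.809923 -0.403046 = +0.406877
|D^3_{1,2}|² = |d^3_{1,2}(β)|² = (+0.406877)² = 0.165549 (the z-rotation phases have unit modulus)

P=0.1655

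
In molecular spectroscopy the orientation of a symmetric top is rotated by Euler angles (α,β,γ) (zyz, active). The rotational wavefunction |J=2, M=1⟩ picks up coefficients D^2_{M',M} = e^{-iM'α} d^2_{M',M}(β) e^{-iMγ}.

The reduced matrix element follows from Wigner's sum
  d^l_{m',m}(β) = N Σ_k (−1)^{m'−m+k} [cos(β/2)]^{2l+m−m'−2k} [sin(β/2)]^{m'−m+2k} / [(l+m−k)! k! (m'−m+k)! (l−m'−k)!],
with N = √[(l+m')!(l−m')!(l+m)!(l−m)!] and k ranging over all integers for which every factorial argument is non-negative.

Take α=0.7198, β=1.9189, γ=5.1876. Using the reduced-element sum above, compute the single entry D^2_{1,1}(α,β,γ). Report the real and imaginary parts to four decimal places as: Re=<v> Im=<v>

D^2_{1,1}(0.7198,1.9189,5.1876) = e^{-i·1·0.7198}·d^2_{1,1}(1.9189)·e^{-i·1·5.1876}. Compute d first:
Half-angle: c=0.573970, s=0.818876. N=√(6·1·6·1)=6.000000
k: max(0,(1)−(1))=0 … min(2+(1),2−(1))=1
  k=0: (−1)^0·6.0000/(6)·0.5740^4·0.8189^0 = +0.108532
  k=1: (−1)^1·6.0000/(2)·0.5740^2·0.8189^2 = -0.662730
d^2_{1,1}(1.9189) = +0.108532 -0.662730 = -0.554198
Phases: e^{-i·(1)·0.7198}=+0.751938-0.659234i, e^{-i·(1)·5.1876}=+0.457526+0.889196i ⇒ D=-0.515526-0.203392i

Re=-0.5155 Im=-0.2034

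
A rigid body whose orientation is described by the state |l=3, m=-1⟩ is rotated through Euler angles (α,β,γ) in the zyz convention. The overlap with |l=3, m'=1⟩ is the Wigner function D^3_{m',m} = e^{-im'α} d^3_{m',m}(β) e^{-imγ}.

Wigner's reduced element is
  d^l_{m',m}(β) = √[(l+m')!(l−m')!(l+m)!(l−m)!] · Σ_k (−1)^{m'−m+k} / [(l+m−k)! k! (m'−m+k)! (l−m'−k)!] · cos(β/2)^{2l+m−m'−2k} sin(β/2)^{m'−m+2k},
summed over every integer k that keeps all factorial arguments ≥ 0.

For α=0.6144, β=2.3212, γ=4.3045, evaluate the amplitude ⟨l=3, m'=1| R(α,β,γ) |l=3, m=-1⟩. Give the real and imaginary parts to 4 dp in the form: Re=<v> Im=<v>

D^3_{1,-1}(0.6144,2.3212,4.3045) = e^{-i·1·0.6144}·d^3_{1,-1}(2.3212)·e^{-i·-1·4.3045}. Compute d first:
With c≡cos(β/2)=0.398789 and s≡sin(β/2)=0.917043, N=[24·2·2·24]^{1/2}=48.000000
Admissible k: 0..2 (factorial args all ≥0)
  k=0: (−1)^2·48.0000/(8)·0.3988^4·0.9170^2 = +0.127616
  k=1: (−1)^3·48.0000/(6)·0.3988^2·0.9170^4 = -0.899777
  k=2: (−1)^4·48.0000/(48)·0.3988^0·0.9170^6 = +0.594753
d^3_{1,-1}(2.3212) = +0.127616 -0.899777 +0.594753 = -0.177408
Phases: e^{-i·(1)·0.6144}=+0.817119-0.576468i, e^{-i·(-1)·4.3045}=-0.396672-0.917960i ⇒ D=+0.151383+0.092503i

Re=0.1514 Im=0.0925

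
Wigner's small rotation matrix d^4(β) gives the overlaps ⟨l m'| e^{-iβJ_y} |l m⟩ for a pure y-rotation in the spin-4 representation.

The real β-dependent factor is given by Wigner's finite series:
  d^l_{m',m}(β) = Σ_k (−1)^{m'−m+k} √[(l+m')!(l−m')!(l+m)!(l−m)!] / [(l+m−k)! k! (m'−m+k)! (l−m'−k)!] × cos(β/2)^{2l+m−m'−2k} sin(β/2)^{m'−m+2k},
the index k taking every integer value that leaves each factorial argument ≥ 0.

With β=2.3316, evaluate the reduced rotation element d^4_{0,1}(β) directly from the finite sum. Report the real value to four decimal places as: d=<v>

d=-0.0915

d^4_{0,1}(β=2.3316) via Wigner's sum:
c=cos(2.3316/2)=0.394015, s=sin(2.3316/2)=0.919104; N=√[24·24·120·6]=643.987578
k∈{1,2,3,4} keeps every argument non-negative
  k=1: (−1)^0·643.9876/(144)·0.3940^7·0.9191^1 = +0.006060
  k=2: (−1)^1·643.9876/(24)·0.3940^5·0.9191^3 = -0.197845
  k=3: (−1)^2·643.9876/(24)·0.3940^3·0.9191^5 = +1.076536
  k=4: (−1)^3·643.9876/(144)·0.3940^1·0.9191^7 = -0.976293
d^4_{0,1}(2.3316) = +0.006060 -0.197845 +1.076536 -0.976293 = -0.091542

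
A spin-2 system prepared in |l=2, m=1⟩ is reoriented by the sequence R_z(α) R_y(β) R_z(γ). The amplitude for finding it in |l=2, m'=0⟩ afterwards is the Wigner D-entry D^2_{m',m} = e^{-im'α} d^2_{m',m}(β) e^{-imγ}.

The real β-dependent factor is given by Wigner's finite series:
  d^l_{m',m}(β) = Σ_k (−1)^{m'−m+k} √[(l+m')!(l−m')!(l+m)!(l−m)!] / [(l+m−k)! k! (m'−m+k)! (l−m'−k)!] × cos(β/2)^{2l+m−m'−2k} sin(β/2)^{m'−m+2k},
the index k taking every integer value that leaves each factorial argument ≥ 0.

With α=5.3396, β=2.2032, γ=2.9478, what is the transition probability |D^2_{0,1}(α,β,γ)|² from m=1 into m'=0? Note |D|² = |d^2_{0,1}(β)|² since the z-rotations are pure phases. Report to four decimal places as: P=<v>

P=0.3410

D^2_{0,1}(5.3396,2.2032,2.9478) = e^{-i·0·5.3396}·d^2_{0,1}(2.2032)·e^{-i·1·2.9478}. Compute d first:
c=cos(2.2032/2)=0.452170, s=sin(2.2032/2)=0.891932; N=√[2·2·6·1]=4.898979
k∈{1,2} keeps every argument non-negative
  k=1: (−1)^0·4.8990/(2)·0.4522^3·0.8919^1 = +0.201981
  k=2: (−1)^1·4.8990/(2)·0.4522^1·0.8919^3 = -0.785909
d^2_{0,1}(2.2032) = +0.201981 -0.785909 = -0.583927
|D^2_{0,1}|² = |d^2_{0,1}(β)|² = (-0.583927)² = 0.340971 (the z-rotation phases have unit modulus)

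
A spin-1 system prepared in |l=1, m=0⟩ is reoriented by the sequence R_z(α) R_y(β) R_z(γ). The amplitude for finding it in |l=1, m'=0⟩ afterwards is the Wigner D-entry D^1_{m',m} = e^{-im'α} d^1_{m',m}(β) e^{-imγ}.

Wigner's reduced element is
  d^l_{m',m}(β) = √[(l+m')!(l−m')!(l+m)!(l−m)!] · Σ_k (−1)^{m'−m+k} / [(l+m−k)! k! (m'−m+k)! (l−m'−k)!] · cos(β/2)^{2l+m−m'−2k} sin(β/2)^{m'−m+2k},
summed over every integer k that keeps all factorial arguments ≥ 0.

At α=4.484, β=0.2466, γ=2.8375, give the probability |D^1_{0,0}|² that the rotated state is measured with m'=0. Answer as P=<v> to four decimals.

P=0.9404

D^1_{0,0}(4.484,0.2466,2.8375) = e^{-i·0·4.484}·d^1_{0,0}(0.2466)·e^{-i·0·2.8375}. Compute d first:
Half-angle: c=0.992408, s=0.122988. N=√(1·1·1·1)=1.000000
The bounds max(0,m−m')=0 and min(l+m,l−m')=1 give 2 terms
  k=0: (−1)^0·1.0000/(1)·0.9924^2·0.1230^0 = +0.984874
  k=1: (−1)^1·1.0000/(1)·0.9924^0·0.1230^2 = -0.015126
d^1_{0,0}(0.2466) = +0.984874 -0.015126 = +0.969748
|D^1_{0,0}|² = |d^1_{0,0}(β)|² = (+0.969748)² = 0.940411 (the z-rotation phases have unit modulus)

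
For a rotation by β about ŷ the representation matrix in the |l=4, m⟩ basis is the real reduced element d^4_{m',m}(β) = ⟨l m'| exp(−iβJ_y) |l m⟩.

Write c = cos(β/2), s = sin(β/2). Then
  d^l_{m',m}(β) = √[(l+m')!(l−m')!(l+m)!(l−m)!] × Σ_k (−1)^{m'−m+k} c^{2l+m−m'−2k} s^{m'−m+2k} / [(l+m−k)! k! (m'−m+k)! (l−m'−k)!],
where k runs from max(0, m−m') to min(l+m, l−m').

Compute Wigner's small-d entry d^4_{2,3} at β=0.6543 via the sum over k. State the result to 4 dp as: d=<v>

d^4_{2,3}(β=0.6543) via Wigner's sum:
c=cos(0.6543/2)=0.946962, s=sin(0.6543/2)=0.321345; N=√[720·2·5040·1]=2693.993318
k: max(0,(3)−(2))=1 … min(4+(3),4−(2))=2
  k=1: (−1)^0·2693.9933/(720)·0.9470^7·0.3213^1 = +0.821040
  k=2: (−1)^1·2693.9933/(240)·0.9470^5·0.3213^3 = -0.283638
d^4_{2,3}(0.6543) = +0.821040 -0.283638 = +0.537402

d=0.5374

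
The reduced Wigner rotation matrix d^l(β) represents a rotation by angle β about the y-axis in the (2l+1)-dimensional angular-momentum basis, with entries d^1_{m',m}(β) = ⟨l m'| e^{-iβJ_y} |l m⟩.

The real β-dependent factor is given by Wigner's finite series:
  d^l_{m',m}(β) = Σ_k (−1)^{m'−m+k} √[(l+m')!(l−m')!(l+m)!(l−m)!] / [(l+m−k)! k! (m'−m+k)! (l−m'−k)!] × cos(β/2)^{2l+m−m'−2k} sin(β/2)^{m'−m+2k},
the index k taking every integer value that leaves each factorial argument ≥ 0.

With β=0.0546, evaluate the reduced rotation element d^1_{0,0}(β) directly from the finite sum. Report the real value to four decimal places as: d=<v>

d=0.9985

d^1_{0,0}(β=0.0546) via Wigner's sum:
With c≡cos(β/2)=0.999627 and s≡sin(β/2)=0.027297, N=[1·1·1·1]^{1/2}=1.000000
k∈{0,1} keeps every argument non-negative
  k=0: (−1)^0·1.0000/(1)·0.9996^2·0.0273^0 = +0.999255
  k=1: (−1)^1·1.0000/(1)·0.9996^0·0.0273^2 = -0.000745
d^1_{0,0}(0.0546) = +0.999255 -0.000745 = +0.998510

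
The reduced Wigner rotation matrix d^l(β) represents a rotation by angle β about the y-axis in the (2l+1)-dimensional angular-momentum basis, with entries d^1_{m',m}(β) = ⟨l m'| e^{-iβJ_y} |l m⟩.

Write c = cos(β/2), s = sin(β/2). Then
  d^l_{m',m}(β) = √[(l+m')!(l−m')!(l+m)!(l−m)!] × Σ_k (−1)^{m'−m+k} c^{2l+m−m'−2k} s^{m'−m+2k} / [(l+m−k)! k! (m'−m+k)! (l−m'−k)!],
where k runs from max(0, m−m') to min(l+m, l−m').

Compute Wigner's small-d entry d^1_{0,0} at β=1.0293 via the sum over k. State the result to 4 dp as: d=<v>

d^1_{0,0}(β=1.0293) via Wigner's sum:
Half-angle: c=0.870465, s=0.492230. N=√(1·1·1·1)=1.000000
The bounds max(0,m−m')=0 and min(l+m,l−m')=1 give 2 terms
  k=0: (−1)^0·1.0000/(1)·0.8705^2·0.4922^0 = +0.757709
  k=1: (−1)^1·1.0000/(1)·0.8705^0·0.4922^2 = -0.242291
d^1_{0,0}(1.0293) = +0.757709 -0.242291 = +0.515419

d=0.5154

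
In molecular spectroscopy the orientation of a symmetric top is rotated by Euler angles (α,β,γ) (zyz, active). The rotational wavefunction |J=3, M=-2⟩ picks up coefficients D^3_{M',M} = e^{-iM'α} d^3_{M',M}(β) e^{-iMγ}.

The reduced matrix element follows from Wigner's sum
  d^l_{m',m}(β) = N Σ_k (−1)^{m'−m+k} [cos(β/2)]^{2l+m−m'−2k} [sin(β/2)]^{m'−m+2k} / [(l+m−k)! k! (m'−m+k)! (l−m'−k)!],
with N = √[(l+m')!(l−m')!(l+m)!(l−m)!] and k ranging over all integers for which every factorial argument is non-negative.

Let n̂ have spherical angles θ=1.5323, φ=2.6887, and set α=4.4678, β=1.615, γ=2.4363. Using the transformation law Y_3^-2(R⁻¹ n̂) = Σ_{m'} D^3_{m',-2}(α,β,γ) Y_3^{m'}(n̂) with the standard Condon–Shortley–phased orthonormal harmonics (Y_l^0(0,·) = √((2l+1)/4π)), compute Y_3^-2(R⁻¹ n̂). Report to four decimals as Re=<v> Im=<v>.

Need the full column D^3_{m',-2} for m'=−3..3 at α=4.4678, β=1.615, γ=2.4363.
cos(β/2)=0.691307, sin(β/2)=0.722561
d^3_{-3,-2}: single k=1 term ⇒ +0.279451;  D = +0.234732-0.151636i
d^3_{-2,-2}: k∈[0..1] ⇒ +0.109150 -0.596215 = -0.487065;  D = -0.157354-0.460947i
d^3_{-1,-2}: k∈[0..1] ⇒ -0.360769 +0.788255 = +0.427486;  D = -0.425965+0.036028i
d^3_{0,-2}: k∈[0..1] ⇒ +0.653121 -0.713512 = -0.060391;  D = -0.009634+0.059617i
d^3_{1,-2}: k∈[0..1] ⇒ -0.788255 +0.430570 = -0.357685;  D = -0.328777-0.140869i
d^3_{2,-2}: k∈[0..1] ⇒ +0.651344 -0.142314 = +0.509030;  D = -0.307810+0.405419i
d^3_{3,-2}: single k=0 term ⇒ -0.333518;  D = +0.208888+0.260001i
Y_3^{m'}(θ=1.5323,φ=2.6887) and Σ D·Y over m':
  (+0.2347-0.1516i)·(-0.0876-0.4070i)  (-0.1574-0.4609i)·(+0.0242+0.0309i)  (-0.4260+0.0360i)·(+0.2882+0.1403i)  (-0.0096+0.0596i)·(-0.0430+0.0000i)  (-0.3288-0.1409i)·(-0.2882+0.1403i)  (-0.3078+0.4054i)·(+0.0242-0.0309i)  (+0.2089+0.2600i)·(+0.0876-0.4070i)
Y_3^-2(R⁻¹ n̂) = +0.044444-0.198594i

Re=0.0444 Im=-0.1986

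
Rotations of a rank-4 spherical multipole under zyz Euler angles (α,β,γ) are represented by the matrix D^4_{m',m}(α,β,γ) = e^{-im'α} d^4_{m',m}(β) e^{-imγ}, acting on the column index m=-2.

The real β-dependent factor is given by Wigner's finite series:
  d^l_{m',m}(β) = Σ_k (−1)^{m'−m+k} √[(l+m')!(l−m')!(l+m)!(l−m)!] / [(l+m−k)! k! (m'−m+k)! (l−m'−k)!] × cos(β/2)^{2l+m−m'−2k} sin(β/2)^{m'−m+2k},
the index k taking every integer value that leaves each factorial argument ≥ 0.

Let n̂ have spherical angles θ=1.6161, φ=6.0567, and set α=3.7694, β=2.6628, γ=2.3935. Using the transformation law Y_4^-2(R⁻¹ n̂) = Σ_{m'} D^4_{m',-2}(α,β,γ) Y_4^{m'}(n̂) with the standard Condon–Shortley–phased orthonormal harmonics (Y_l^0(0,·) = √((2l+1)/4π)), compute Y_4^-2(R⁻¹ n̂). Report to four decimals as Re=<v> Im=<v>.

Re=0.1601 Im=-0.0235

Need the full column D^4_{m',-2} for m'=−4..4 at α=3.7694, β=2.6628, γ=2.3935.
cos(β/2)=0.237116, sin(β/2)=0.971481
d^4_{-4,-2}: single k=2 term ⇒ +0.000888;  D = +0.000468+0.000754i
d^4_{-3,-2}: k∈[1..2] ⇒ +0.000153 -0.007714 = -0.007561;  D = +0.007001+0.002855i
d^4_{-2,-2}: k∈[0..2] ⇒ +0.000010 -0.002013 +0.042235 = +0.040232;  D = +0.039074-0.009586i
d^4_{-1,-2}: k∈[0..2] ⇒ -0.000174 +0.014579 -0.163144 = -0.148739;  D = +0.096095-0.113530i
d^4_{0,-2}: k∈[0..2] ⇒ +0.001591 -0.071232 +0.448384 = +0.378744;  D = +0.028232-0.377690i
d^4_{1,-2}: k∈[0..2] ⇒ -0.009719 +0.244716 -0.821559 = -0.586562;  D = -0.308185-0.499076i
d^4_{2,-2}: k∈[0..2] ⇒ +0.042235 -0.567166 +0.793370 = +0.268438;  D = -0.248302-0.102006i
d^4_{3,-2}: k∈[0..1] ⇒ -0.129491 +0.724547 = +0.595055;  D = +0.578279-0.140298i
d^4_{4,-2}: single k=0 term ⇒ +0.250097;  D = -0.162066+0.190481i
Y_4^{m'}(θ=1.6161,φ=6.0567) and Σ D·Y over m':
  (+0.0005+0.0008i)·(+0.2719+0.3468i)  (+0.0070+0.0029i)·(-0.0440-0.0355i)  (+0.0391-0.0096i)·(-0.2959-0.1440i)  (+0.0961-0.1135i)·(+0.0623+0.0143i)  (+0.0282-0.3777i)·(+0.3109+0.0000i)  (-0.3082-0.4991i)·(-0.0623+0.0143i)  (-0.2483-0.1020i)·(-0.2959+0.1440i)  (+0.5783-0.1403i)·(+0.0440-0.0355i)  (-0.1621+0.1905i)·(+0.2719-0.3468i)
Y_4^-2(R⁻¹ n̂) = +0.160054-0.023518i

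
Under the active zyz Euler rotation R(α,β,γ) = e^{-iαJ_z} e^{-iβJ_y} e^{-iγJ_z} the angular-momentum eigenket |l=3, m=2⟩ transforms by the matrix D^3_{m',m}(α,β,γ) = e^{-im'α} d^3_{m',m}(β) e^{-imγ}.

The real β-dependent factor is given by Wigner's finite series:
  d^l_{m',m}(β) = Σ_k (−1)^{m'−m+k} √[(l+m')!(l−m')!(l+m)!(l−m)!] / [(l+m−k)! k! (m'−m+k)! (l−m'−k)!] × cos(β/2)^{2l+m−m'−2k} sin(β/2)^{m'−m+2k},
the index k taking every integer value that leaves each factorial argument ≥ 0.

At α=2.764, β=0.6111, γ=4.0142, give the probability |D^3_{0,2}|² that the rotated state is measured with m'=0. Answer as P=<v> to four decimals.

P=0.1363

D^3_{0,2}(2.764,0.6111,4.0142) = e^{-i·0·2.764}·d^3_{0,2}(0.6111)·e^{-i·2·4.0142}. Compute d first:
With c≡cos(β/2)=0.953682 and s≡sin(β/2)=0.300818, N=[6·6·120·1]^{1/2}=65.726707
k∈{2,3} keeps every argument non-negative
  k=2: (−1)^0·65.7267/(12)·0.9537^4·0.3008^2 = +0.409998
  k=3: (−1)^1·65.7267/(12)·0.9537^2·0.3008^4 = -0.040793
d^3_{0,2}(0.6111) = +0.409998 -0.040793 = +0.369205
|D^3_{0,2}|² = |d^3_{0,2}(β)|² = (+0.369205)² = 0.136312 (the z-rotation phases have unit modulus)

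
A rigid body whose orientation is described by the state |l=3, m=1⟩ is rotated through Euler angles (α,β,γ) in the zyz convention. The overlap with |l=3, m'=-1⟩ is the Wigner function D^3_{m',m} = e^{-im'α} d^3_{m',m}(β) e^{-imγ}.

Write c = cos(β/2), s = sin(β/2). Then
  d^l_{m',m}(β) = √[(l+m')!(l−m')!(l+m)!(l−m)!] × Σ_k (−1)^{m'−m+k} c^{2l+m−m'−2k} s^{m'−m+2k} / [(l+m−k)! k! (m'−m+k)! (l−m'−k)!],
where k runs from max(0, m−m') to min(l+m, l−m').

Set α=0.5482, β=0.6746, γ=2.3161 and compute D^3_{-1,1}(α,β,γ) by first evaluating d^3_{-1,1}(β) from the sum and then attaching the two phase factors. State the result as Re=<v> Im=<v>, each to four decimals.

Re=-0.0856 Im=-0.4285

Split into d^3_{-1,1}(β=0.6746) × two z-phases.
c=cos(0.6746/2)=0.943652, s=sin(0.6746/2)=0.330940; N=√[2·24·24·2]=48.000000
Admissible k: 2..4 (factorial args all ≥0)
  k=2: (−1)^0·48.0000/(8)·0.9437^4·0.3309^2 = +0.521072
  k=3: (−1)^1·48.0000/(6)·0.9437^2·0.3309^4 = -0.085450
  k=4: (−1)^2·48.0000/(48)·0.9437^0·0.3309^6 = +0.001314
d^3_{-1,1}(0.6746) = +0.521072 -0.085450 +0.001314 = +0.436936
Attach z-rotation phases: D = e^{-i(-1)(0.5482)}·(+0.436936)·e^{-i(1)(2.3161)} = -0.085565-0.428476i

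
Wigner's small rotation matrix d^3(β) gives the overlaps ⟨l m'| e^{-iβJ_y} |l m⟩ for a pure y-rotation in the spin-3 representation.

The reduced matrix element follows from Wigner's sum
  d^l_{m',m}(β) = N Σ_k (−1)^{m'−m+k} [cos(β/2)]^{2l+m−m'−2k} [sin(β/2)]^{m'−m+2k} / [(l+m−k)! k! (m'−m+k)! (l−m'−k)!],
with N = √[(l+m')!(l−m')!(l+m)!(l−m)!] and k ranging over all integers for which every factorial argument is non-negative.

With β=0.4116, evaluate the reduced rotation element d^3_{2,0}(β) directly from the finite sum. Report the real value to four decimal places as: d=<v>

d^3_{2,0}(β=0.4116) via Wigner's sum:
With c≡cos(β/2)=0.978898 and s≡sin(β/2)=0.204350, N=[120·1·6·6]^{1/2}=65.726707
k: max(0,(0)−(2))=0 … min(3+(0),3−(2))=1
  k=0: (−1)^2·65.7267/(12)·0.9789^4·0.2044^2 = +0.210020
  k=1: (−1)^3·65.7267/(12)·0.9789^2·0.2044^4 = -0.009152
d^3_{2,0}(0.4116) = +0.210020 -0.009152 = +0.200868

d=0.2009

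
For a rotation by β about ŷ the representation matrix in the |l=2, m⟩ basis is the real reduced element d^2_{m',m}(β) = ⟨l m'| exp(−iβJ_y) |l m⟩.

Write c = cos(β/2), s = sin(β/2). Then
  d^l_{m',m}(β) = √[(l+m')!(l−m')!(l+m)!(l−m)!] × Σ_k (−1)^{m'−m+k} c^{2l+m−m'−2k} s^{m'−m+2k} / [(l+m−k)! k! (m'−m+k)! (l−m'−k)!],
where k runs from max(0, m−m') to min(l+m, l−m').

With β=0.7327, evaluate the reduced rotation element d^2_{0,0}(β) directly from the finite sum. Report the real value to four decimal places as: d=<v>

d=0.3289

d^2_{0,0}(β=0.7327) via Wigner's sum:
With c≡cos(β/2)=0.933641 and s≡sin(β/2)=0.358210, N=[2·2·2·2]^{1/2}=4.000000
k: max(0,(0)−(0))=0 … min(2+(0),2−(0))=2
  k=0: (−1)^0·4.0000/(4)·0.9336^4·0.3582^0 = +0.759836
  k=1: (−1)^1·4.0000/(1)·0.9336^2·0.3582^2 = -0.447399
  k=2: (−1)^2·4.0000/(4)·0.9336^0·0.3582^4 = +0.016465
d^2_{0,0}(0.7327) = +0.759836 -0.447399 +0.016465 = +0.328901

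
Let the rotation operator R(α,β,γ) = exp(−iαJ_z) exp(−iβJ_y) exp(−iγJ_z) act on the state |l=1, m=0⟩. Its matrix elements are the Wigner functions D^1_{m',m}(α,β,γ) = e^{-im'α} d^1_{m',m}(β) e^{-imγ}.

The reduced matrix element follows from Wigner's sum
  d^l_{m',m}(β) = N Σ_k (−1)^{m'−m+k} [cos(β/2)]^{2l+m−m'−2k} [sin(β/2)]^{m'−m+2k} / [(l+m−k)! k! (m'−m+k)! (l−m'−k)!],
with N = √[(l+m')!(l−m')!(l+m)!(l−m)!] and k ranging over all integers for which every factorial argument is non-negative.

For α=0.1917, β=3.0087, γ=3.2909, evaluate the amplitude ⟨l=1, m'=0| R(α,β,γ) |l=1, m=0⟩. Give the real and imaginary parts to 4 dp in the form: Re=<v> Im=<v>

First d^1_{0,0}(β=3.0087), then the phase factors e^{-i(0)α} and e^{-i(0)γ}:
Half-angle: c=0.066397, s=0.997793. N=√(1·1·1·1)=1.000000
k: max(0,(0)−(0))=0 … min(1+(0),1−(0))=1
  k=0: (−1)^0·1.0000/(1)·0.0664^2·0.9978^0 = +0.004409
  k=1: (−1)^1·1.0000/(1)·0.0664^0·0.9978^2 = -0.995591
d^1_{0,0}(3.0087) = +0.004409 -0.995591 = -0.991183
Attach z-rotation phases: D = e^{-i(0)(0.1917)}·(-0.991183)·e^{-i(0)(3.2909)} = -0.991183+0.000000i

Re=-0.9912 Im=0.0000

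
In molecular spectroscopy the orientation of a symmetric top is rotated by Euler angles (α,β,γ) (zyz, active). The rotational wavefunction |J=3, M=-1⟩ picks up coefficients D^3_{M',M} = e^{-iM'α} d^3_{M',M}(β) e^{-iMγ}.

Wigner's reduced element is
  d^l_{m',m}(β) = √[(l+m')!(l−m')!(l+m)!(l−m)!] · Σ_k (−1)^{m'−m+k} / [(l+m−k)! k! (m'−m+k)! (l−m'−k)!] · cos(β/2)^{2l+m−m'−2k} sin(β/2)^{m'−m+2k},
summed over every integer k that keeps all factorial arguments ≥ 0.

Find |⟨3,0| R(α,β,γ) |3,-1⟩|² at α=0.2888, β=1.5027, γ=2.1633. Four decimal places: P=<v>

First d^3_{0,-1}(β=1.5027), then the phase factors e^{-i(0)α} and e^{-i(-1)γ}:
Half-angle: c=0.730768, s=0.682626. N=√(6·6·2·24)=41.569219
The bounds max(0,m−m')=0 and min(l+m,l−m')=2 give 3 terms
  k=0: (−1)^1·41.5692/(12)·0.7308^5·0.6826^1 = -0.492800
  k=1: (−1)^2·41.5692/(4)·0.7308^3·0.6826^3 = +1.290027
  k=2: (−1)^3·41.5692/(12)·0.7308^1·0.6826^5 = -0.375218
d^3_{0,-1}(1.5027) = -0.492800 +1.290027 -0.375218 = +0.422008
|D^3_{0,-1}|² = |d^3_{0,-1}(β)|² = (+0.422008)² = 0.178091 (the z-rotation phases have unit modulus)

P=0.1781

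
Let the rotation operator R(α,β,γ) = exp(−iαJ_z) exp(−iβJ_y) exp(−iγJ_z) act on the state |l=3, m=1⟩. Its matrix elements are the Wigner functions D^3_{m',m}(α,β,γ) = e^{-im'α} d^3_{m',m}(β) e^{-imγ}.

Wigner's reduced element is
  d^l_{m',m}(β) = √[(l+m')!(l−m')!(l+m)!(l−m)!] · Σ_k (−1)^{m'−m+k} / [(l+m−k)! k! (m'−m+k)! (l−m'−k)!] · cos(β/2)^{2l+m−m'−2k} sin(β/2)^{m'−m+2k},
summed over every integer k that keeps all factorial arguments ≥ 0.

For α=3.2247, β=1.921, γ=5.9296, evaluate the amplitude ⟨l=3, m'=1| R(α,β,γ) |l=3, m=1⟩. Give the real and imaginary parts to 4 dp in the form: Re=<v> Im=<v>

Re=-0.3321 Im=-0.0921

Split into d^3_{1,1}(β=1.921) × two z-phases.
Half-angle: c=0.573110, s=0.819478. N=√(24·2·24·2)=48.000000
Admissible k: 0..2 (factorial args all ≥0)
  k=0: (−1)^0·48.0000/(48)·0.5731^6·0.8195^0 = +0.035435
  k=1: (−1)^1·48.0000/(6)·0.5731^4·0.8195^2 = -0.579586
  k=2: (−1)^2·48.0000/(8)·0.5731^2·0.8195^4 = +0.888745
d^3_{1,1}(1.921) = +0.035435 -0.579586 +0.888745 = +0.344594
D = (-0.996549+0.083012i)·(+0.344594)·(+0.938137+0.346264i) = -0.332066-0.092073i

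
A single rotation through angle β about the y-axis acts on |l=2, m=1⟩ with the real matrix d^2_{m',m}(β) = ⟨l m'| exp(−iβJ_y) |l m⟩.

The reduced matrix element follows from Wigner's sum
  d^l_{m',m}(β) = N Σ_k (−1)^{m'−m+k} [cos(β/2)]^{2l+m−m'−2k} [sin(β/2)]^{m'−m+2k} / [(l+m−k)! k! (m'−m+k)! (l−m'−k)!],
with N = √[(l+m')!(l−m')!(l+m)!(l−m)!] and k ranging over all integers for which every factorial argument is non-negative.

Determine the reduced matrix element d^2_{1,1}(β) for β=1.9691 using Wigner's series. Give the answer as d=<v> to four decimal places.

d^2_{1,1}(β=1.9691) via Wigner's sum:
With c≡cos(β/2)=0.553238 and s≡sin(β/2)=0.833023, N=[6·1·6·1]^{1/2}=6.000000
k∈{0,1} keeps every argument non-negative
  k=0: (−1)^0·6.0000/(6)·0.5532^4·0.8330^0 = +0.093680
  k=1: (−1)^1·6.0000/(2)·0.5532^2·0.8330^2 = -0.637176
d^2_{1,1}(1.9691) = +0.093680 -0.637176 = -0.543496

d=-0.5435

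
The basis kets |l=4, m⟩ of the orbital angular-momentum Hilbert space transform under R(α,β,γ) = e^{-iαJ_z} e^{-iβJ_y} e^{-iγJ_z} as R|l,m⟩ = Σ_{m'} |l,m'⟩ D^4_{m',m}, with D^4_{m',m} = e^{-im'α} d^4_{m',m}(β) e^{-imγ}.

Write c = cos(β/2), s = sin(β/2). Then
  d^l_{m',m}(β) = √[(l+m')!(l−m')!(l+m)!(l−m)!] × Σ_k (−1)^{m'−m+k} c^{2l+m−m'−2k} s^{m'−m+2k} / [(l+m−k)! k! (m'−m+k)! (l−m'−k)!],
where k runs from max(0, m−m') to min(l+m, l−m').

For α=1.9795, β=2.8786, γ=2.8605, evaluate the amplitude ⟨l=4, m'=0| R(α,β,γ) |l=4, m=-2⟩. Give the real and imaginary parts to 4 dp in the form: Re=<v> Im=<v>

Re=0.1249 Im=-0.0787

Split into d^4_{0,-2}(β=2.8786) × two z-phases.
With c≡cos(β/2)=0.131118 and s≡sin(β/2)=0.991367, N=[24·24·2·720]^{1/2}=910.735966
k∈{0,1,2} keeps every argument non-negative
  k=0: (−1)^2·910.7360/(96)·0.1311^6·0.9914^2 = +0.000047
  k=1: (−1)^3·910.7360/(36)·0.1311^4·0.9914^4 = -0.007222
  k=2: (−1)^4·910.7360/(96)·0.1311^2·0.9914^6 = +0.154828
d^4_{0,-2}(2.8786) = +0.000047 -0.007222 +0.154828 = +0.147653
Attach z-rotation phases: D = e^{-i(0)(1.9795)}·(+0.147653)·e^{-i(-2)(2.8605)} = +0.124928-0.078705i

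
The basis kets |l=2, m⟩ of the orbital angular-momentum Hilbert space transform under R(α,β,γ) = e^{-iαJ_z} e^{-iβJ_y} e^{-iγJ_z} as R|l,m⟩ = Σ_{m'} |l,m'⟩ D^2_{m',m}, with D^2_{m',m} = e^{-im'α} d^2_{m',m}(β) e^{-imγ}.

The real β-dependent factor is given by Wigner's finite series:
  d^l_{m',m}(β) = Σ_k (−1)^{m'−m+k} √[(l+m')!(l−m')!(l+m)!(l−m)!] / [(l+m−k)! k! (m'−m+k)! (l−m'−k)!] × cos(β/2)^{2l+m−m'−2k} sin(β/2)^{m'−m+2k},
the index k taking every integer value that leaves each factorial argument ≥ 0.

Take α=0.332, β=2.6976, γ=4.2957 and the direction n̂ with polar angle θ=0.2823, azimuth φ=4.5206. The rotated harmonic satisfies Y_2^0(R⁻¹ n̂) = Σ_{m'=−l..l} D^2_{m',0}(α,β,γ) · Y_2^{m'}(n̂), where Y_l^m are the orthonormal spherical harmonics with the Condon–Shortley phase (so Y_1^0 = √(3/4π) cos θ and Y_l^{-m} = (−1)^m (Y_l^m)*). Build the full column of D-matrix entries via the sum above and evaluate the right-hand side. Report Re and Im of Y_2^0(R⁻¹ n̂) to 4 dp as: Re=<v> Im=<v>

Re=0.4979 Im=0.0000

Need the full column D^2_{m',0} for m'=−2..2 at α=0.332, β=2.6976, γ=4.2957.
cos(β/2)=0.220177, sin(β/2)=0.975460
d^2_{-2,0}: single k=2 term ⇒ +0.112990;  D = +0.088983+0.069633i
d^2_{-1,0}: k∈[1..2] ⇒ +0.025504 -0.500584 = -0.475080;  D = -0.449137-0.154845i
d^2_{0,0}: k∈[0..2] ⇒ +0.002350 -0.184512 +0.905394 = +0.723232;  D = +0.723232+0.000000i
d^2_{1,0}: k∈[0..1] ⇒ -0.025504 +0.500584 = +0.475080;  D = +0.449137-0.154845i
d^2_{2,0}: single k=0 term ⇒ +0.112990;  D = +0.088983-0.069633i
Y_2^{m'}(θ=0.2823,φ=4.5206) and Σ D·Y over m':
  (+0.0890+0.0696i)·(-0.0278-0.0112i)  (-0.4491-0.1548i)·(-0.0394+0.2029i)  (+0.7232+0.0000i)·(+0.5574+0.0000i)  (+0.4491-0.1548i)·(+0.0394+0.2029i)  (+0.0890-0.0696i)·(-0.0278+0.0112i)
Y_2^0(R⁻¹ n̂) = +0.497942-0.000000i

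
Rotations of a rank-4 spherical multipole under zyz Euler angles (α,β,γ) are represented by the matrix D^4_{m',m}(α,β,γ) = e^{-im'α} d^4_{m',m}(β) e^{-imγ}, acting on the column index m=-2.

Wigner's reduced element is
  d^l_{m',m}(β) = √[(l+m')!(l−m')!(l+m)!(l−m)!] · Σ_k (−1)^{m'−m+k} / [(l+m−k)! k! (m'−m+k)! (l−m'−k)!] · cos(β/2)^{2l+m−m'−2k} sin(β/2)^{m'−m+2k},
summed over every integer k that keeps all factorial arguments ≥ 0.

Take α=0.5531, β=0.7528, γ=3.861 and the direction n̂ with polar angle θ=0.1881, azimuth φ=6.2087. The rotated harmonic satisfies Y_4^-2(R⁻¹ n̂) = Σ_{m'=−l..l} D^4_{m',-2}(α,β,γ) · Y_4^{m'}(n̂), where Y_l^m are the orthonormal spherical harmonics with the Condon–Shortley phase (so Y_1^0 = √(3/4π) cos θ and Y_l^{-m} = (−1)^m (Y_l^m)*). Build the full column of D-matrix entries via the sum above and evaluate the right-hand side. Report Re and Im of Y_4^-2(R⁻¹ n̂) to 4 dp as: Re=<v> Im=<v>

Re=0.2011 Im=0.3526

Need the full column D^4_{m',-2} for m'=−4..4 at α=0.5531, β=0.7528, γ=3.861.
cos(β/2)=0.929994, sin(β/2)=0.367575
d^4_{-4,-2}: single k=2 term ⇒ +0.462542;  D = -0.403766-0.225650i
d^4_{-3,-2}: k∈[1..2] ⇒ +0.827505 -0.387814 = +0.439691;  D = -0.439276+0.019111i
d^4_{-2,-2}: k∈[0..2] ⇒ +0.559553 -1.048947 +0.204831 = -0.284564;  D = +0.235409-0.159872i
d^4_{-1,-2}: k∈[0..2] ⇒ -0.938302 +0.732899 -0.076328 = -0.281731;  D = +0.115167-0.257117i
d^4_{0,-2}: k∈[0..2] ⇒ +0.829265 -0.345457 +0.020237 = +0.504046;  D = +0.066332+0.499662i
d^4_{1,-2}: k∈[0..2] ⇒ -0.488600 +0.114492 -0.003577 = -0.377685;  D = -0.238975-0.292467i
d^4_{2,-2}: k∈[0..2] ⇒ +0.204831 -0.025599 +0.000333 = +0.179565;  D = +0.169724+0.058631i
d^4_{3,-2}: k∈[0..1] ⇒ -0.060584 +0.003155 = -0.057429;  D = -0.056039+0.012560i
d^4_{4,-2}: single k=0 term ⇒ +0.011288;  D = +0.008075-0.007887i
Y_4^{m'}(θ=0.1881,φ=6.2087) and Σ D·Y over m':
  (-0.4038-0.2256i)·(+0.0005+0.0002i)  (-0.4393+0.0191i)·(+0.0078+0.0018i)  (+0.2354-0.1599i)·(+0.0666+0.0100i)  (+0.1152-0.2571i)·(+0.3254+0.0243i)  (+0.0663+0.4997i)·(+0.7029+0.0000i)  (-0.2390-0.2925i)·(-0.3254+0.0243i)  (+0.1697+0.0586i)·(+0.0666-0.0100i)  (-0.0560+0.0126i)·(-0.0078+0.0018i)  (+0.0081-0.0079i)·(+0.0005-0.0002i)
Y_4^-2(R⁻¹ n̂) = +0.201143+0.352586i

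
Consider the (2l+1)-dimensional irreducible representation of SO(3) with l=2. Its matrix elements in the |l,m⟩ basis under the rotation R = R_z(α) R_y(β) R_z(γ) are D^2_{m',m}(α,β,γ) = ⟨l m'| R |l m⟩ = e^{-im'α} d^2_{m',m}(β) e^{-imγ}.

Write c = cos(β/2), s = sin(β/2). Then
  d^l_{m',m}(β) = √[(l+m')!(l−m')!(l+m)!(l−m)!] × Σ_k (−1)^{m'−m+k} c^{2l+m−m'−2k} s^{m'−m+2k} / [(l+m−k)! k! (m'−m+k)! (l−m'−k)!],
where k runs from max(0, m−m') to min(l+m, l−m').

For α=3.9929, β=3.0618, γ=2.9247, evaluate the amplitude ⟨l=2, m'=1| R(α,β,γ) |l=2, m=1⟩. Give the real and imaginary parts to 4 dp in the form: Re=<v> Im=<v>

D^2_{1,1}(3.9929,3.0618,2.9247) = e^{-i·1·3.9929}·d^2_{1,1}(3.0618)·e^{-i·1·2.9247}. Compute d first:
c=cos(3.0618/2)=0.039886, s=sin(3.0618/2)=0.999204; N=√[6·1·6·1]=6.000000
The bounds max(0,m−m')=0 and min(l+m,l−m')=1 give 2 terms
  k=0: (−1)^0·6.0000/(6)·0.0399^4·0.9992^0 = +0.000003
  k=1: (−1)^1·6.0000/(2)·0.0399^2·0.9992^2 = -0.004765
d^2_{1,1}(3.0618) = +0.000003 -0.004765 = -0.004762
Attach z-rotation phases: D = e^{-i(1)(3.9929)}·(-0.004762)·e^{-i(1)(2.9247)} = -0.003836+0.002823i

Re=-0.0038 Im=0.0028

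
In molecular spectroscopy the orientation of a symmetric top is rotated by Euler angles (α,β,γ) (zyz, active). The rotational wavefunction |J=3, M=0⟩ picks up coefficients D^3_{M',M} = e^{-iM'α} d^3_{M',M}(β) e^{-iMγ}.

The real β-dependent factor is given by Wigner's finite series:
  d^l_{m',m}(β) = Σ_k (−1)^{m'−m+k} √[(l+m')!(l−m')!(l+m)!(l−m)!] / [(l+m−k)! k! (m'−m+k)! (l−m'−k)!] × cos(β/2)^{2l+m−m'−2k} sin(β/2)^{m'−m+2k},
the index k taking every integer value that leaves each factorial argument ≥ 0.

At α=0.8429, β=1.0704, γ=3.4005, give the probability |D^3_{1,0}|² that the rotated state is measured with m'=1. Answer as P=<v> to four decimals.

Split into d^3_{1,0}(β=1.0704) × two z-phases.
c=cos(1.0704/2)=0.860167, s=sin(1.0704/2)=0.510013; N=√[24·2·6·6]=41.569219
Admissible k: 0..2 (factorial args all ≥0)
  k=0: (−1)^1·41.5692/(12)·0.8602^5·0.5100^1 = -0.831926
  k=1: (−1)^2·41.5692/(4)·0.8602^3·0.5100^3 = +0.877412
  k=2: (−1)^3·41.5692/(12)·0.8602^1·0.5100^5 = -0.102821
d^3_{1,0}(1.0704) = -0.831926 +0.877412 -0.102821 = -0.057335
|D^3_{1,0}|² = |d^3_{1,0}(β)|² = (-0.057335)² = 0.003287 (the z-rotation phases have unit modulus)

P=0.0033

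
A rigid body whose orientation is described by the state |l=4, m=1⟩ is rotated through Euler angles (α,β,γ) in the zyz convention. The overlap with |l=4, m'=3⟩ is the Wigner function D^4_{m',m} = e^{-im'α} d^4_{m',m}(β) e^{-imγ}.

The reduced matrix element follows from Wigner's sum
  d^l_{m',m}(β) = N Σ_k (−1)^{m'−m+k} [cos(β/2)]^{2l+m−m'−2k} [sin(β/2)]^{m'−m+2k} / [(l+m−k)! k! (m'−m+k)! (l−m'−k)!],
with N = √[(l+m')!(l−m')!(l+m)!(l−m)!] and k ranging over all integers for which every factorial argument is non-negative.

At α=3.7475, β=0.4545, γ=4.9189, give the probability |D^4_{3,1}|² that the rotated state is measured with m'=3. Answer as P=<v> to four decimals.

P=0.0985

Split into d^4_{3,1}(β=0.4545) × two z-phases.
With c≡cos(β/2)=0.974290 and s≡sin(β/2)=0.225299, N=[5040·1·120·6]^{1/2}=1904.940944
k: max(0,(1)−(3))=0 … min(4+(1),4−(3))=1
  k=0: (−1)^2·1904.9409/(240)·0.9743^6·0.2253^2 = +0.344602
  k=1: (−1)^3·1904.9409/(144)·0.9743^4·0.2253^4 = -0.030712
d^4_{3,1}(0.4545) = +0.344602 -0.030712 = +0.313890
|D^4_{3,1}|² = |d^4_{3,1}(β)|² = (+0.313890)² = 0.098527 (the z-rotation phases have unit modulus)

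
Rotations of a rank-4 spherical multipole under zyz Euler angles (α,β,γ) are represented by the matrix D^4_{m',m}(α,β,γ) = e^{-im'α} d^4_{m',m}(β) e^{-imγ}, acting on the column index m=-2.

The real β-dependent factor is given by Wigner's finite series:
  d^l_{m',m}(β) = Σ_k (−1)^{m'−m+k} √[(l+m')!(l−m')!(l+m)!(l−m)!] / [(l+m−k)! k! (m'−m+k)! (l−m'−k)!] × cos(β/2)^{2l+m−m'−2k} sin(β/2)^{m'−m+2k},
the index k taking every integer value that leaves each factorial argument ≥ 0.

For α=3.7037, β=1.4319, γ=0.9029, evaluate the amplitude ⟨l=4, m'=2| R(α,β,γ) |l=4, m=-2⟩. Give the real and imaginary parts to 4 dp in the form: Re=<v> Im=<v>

Re=0.3031 Im=0.2459

Split into d^4_{2,-2}(β=1.4319) × two z-phases.
Half-angle: c=0.754470, s=0.656334. N=√(720·2·2·720)=1440.000000
k∈{0,1,2} keeps every argument non-negative
  k=0: (−1)^4·1440.0000/(96)·0.7545^4·0.6563^4 = +0.901904
  k=1: (−1)^5·1440.0000/(120)·0.7545^2·0.6563^6 = -0.546030
  k=2: (−1)^6·1440.0000/(1440)·0.7545^0·0.6563^8 = +0.034435
d^4_{2,-2}(1.4319) = +0.901904 -0.546030 +0.034435 = +0.390309
Phases: e^{-i·(2)·3.7037}=+0.431885-0.901929i, e^{-i·(-2)·0.9029}=-0.232847+0.972513i ⇒ D=+0.303104+0.245904i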